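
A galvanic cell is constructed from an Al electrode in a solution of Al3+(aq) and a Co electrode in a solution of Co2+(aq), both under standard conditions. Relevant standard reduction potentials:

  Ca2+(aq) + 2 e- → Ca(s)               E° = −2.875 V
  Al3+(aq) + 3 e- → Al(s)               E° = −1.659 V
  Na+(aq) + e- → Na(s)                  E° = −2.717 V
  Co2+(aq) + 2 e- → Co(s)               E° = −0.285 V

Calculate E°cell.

The Co²⁺/Co couple has the higher E°, so Co ion is reduced (cathode) and Al is oxidized (anode).
E°cell = E°(cathode) − E°(anode) = −0.285 − (−1.659) = +1.374 V.

+1.374 V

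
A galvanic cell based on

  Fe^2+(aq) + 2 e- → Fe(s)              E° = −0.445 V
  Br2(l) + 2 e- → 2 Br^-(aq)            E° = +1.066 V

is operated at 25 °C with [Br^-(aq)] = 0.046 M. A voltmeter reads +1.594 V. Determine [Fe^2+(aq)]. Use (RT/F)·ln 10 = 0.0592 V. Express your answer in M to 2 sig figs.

Br₂/Br⁻ is the cathode (higher E°); E°cell = +1.066 − (−0.445) = +1.511 V with n = 2.
From the Nernst equation, log Q = n(E° − E)/0.0592 = 2·(+1.511 − (+1.594))/0.0592 = −2.804.
For Br2(l) + Fe(s) → 2 Br^-(aq) + Fe^2+(aq), the reaction quotient is Q = [Br^-(aq)]^2·[Fe^2+(aq)].
Isolating [Fe^2+(aq)] in Q = 10^{−2.804} yields log [Fe^2+(aq)] = −0.130, i.e. 0.74 M.

0.74 M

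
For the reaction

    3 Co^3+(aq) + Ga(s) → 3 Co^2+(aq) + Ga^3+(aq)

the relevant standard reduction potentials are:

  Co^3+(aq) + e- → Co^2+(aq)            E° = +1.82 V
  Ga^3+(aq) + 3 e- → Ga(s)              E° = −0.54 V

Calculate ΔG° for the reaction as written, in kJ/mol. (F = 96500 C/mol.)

In the reaction as written Co^3+(aq) is reduced, so the Co³⁺/Co²⁺ couple is the cathode and Ga³⁺/Ga is the anode.
E°cell = +1.82 − (−0.54) = +2.36 V; balancing electrons gives n = 3.
ΔG° = −nFE°cell = −(3)(96500)(+2.36) J/mol = −683 kJ/mol.

−683 kJ/mol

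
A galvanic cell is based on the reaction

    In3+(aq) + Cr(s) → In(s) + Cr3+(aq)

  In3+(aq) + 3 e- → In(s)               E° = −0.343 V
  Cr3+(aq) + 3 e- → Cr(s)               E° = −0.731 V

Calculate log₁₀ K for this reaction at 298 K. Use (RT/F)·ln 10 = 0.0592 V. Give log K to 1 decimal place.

The In³⁺/In couple is reduced (cathode); E°cell = −0.343 − (−0.731) = +0.388 V with n = 3.
At equilibrium E = 0, so log K = nE°cell / 0.0592 = (3)(+0.388) / 0.0592 = 19.7.

log K = 19.7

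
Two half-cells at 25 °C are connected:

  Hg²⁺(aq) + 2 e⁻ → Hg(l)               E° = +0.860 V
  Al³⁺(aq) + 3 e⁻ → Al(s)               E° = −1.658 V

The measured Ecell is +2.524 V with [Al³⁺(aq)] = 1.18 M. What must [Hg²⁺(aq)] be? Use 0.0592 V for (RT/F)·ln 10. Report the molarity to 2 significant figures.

1.8 M

Hg²⁺/Hg is the cathode (higher E°); E°cell = +0.860 − (−1.658) = +2.518 V with n = 6.
From the Nernst equation, log Q = n(E° − E)/0.0592 = 6·(+2.518 − (+2.524))/0.0592 = −0.608.
The balanced reaction is 3 Hg²⁺(aq) + 2 Al(s) → 3 Hg(l) + 2 Al³⁺(aq), so Q = [Al³⁺(aq)]^2 / [Hg²⁺(aq)]^3.
Isolating [Hg²⁺(aq)] in Q = 10^{−0.608} yields log [Hg²⁺(aq)] = 0.251, i.e. 1.8 M.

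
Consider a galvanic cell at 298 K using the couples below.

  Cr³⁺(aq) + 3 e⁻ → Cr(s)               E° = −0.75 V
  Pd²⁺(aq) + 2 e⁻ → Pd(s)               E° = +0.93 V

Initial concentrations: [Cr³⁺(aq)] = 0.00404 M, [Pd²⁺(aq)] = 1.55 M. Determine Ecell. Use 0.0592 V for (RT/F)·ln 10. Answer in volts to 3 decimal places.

+1.733 V

The Pd²⁺/Pd couple has the more positive E°, so it is the cathode; Cr³⁺/Cr is the anode.
The standard potential is +0.93 − (−0.75) = +1.68 V and the balanced reaction transfers n = 6 electrons.
For the overall reaction 3 Pd²⁺(aq) + 2 Cr(s) → 3 Pd(s) + 2 Cr³⁺(aq), Q = [Cr³⁺(aq)]^2 / [Pd²⁺(aq)]^3 = 4.38×10^−6, giving log Q = −5.358.
E = E° − (0.0592/n)·log Q = +1.68 − (0.0592/6)(−5.358) = +1.733 V.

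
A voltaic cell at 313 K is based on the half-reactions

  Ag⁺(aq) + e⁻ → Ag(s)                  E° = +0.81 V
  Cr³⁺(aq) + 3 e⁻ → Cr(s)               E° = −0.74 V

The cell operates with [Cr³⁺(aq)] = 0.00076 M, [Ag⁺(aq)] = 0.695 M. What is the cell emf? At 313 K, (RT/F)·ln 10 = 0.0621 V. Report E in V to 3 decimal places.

Since E°(Ag⁺/Ag) > E°(Cr³⁺/Cr), Ag⁺/Ag serves as the cathode.
The standard potential is +0.81 − (−0.74) = +1.55 V and the balanced reaction transfers n = 3 electrons.
For the overall reaction 3 Ag⁺(aq) + Cr(s) → 3 Ag(s) + Cr³⁺(aq), Q = [Cr³⁺(aq)] / [Ag⁺(aq)]^3 = 0.00226, giving log Q = −2.645.
By the Nernst equation, E = +1.55 − (0.0621/3)·(−2.645) = +1.605 V.

+1.605 V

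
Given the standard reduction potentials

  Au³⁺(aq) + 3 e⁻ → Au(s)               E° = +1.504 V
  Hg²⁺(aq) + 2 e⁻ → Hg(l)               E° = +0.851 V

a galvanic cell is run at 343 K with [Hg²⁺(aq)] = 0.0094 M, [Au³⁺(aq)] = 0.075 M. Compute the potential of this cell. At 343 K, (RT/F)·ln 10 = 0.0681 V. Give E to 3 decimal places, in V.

The Au³⁺/Au couple has the more positive E°, so it is the cathode; Hg²⁺/Hg is the anode.
The standard potential is +1.504 − (+0.851) = +0.653 V and the balanced reaction transfers n = 6 electrons.
Balancing gives 2 Au³⁺(aq) + 3 Hg(l) → 2 Au(s) + 3 Hg²⁺(aq); hence Q = [Hg²⁺(aq)]^3 / [Au³⁺(aq)]^2 = 0.000148 (log Q = −3.831).
Applying E = E° − (RT ln10/nF)·log Q gives +0.653 − (0.0681/6)(−3.831) = +0.696 V.

+0.696 V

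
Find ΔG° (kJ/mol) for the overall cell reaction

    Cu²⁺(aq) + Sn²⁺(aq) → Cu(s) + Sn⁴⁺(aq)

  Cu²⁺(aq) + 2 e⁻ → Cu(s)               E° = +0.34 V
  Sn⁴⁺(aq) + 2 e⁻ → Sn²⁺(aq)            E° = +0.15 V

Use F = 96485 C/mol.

In the reaction as written Cu²⁺(aq) is reduced, so the Cu²⁺/Cu couple is the cathode and Sn⁴⁺/Sn²⁺ is the anode.
E°cell = +0.34 − (+0.15) = +0.19 V; balancing electrons gives n = 2.
ΔG° = −nFE°cell = −(2)(96485)(+0.19) J/mol = −36.7 kJ/mol.

−36.7 kJ/mol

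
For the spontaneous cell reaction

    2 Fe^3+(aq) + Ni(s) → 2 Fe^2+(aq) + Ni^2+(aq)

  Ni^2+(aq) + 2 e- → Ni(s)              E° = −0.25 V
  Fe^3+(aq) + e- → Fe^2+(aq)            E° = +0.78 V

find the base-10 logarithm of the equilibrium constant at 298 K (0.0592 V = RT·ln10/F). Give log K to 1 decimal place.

log K = 34.8

The Fe³⁺/Fe²⁺ couple is reduced (cathode); E°cell = +0.78 − (−0.25) = +1.03 V with n = 2.
At equilibrium E = 0, so log K = nE°cell / 0.0592 = (2)(+1.03) / 0.0592 = 34.8.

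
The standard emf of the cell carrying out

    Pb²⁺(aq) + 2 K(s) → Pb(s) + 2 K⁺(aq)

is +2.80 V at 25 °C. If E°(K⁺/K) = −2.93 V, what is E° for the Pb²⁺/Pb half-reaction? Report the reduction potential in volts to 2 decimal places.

In the reaction as written the Pb²⁺/Pb couple is reduced (cathode) and K⁺/K is oxidized (anode), so E°cell = E°(Pb²⁺/Pb) − E°(K⁺/K).
E°(Pb²⁺/Pb) = E°cell + E°(anode) = +2.80 + (−2.93) = −0.13 V.

−0.13 V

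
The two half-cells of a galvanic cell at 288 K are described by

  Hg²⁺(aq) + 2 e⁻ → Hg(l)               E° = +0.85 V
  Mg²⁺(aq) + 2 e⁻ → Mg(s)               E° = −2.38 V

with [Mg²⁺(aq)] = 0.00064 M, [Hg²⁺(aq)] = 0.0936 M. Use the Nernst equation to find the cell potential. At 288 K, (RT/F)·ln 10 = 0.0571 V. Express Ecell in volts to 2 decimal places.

Hg²⁺/Hg is reduced (cathode, E° = +0.85 V) and Mg²⁺/Mg is oxidized (anode).
E°cell = +0.85 − (−2.38) = +3.23 V, with n = 2 electrons transferred.
Balancing gives Hg²⁺(aq) + Mg(s) → Hg(l) + Mg²⁺(aq); hence Q = [Mg²⁺(aq)] / [Hg²⁺(aq)] = 0.00684 (log Q = −2.165).
E = E° − (0.0571/n)·log Q = +3.23 − (0.0571/2)(−2.165) = +3.29 V.

+3.29 V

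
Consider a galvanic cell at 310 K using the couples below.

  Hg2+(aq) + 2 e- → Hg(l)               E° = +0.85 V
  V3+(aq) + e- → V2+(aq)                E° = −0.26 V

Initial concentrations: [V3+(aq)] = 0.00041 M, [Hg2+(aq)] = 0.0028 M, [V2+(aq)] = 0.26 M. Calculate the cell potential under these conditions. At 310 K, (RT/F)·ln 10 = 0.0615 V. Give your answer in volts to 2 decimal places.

Since E°(Hg²⁺/Hg) > E°(V³⁺/V²⁺), Hg²⁺/Hg serves as the cathode.
The standard potential is +0.85 − (−0.26) = +1.11 V and the balanced reaction transfers n = 2 electrons.
The balanced reaction is Hg2+(aq) + 2 V2+(aq) → Hg(l) + 2 V3+(aq), so Q = [V3+(aq)]^2 / ([Hg2+(aq)]·[V2+(aq)]^2) = 0.000888 and log Q = −3.052.
Applying E = E° − (RT ln10/nF)·log Q gives +1.11 − (0.0615/2)(−3.052) = +1.20 V.

+1.20 V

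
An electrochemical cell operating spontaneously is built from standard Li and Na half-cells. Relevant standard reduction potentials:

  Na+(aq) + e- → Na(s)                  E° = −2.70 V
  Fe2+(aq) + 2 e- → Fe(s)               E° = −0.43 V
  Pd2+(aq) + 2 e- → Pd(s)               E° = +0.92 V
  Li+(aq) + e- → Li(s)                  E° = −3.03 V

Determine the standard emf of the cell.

+0.33 V

The Na⁺/Na couple has the higher E°, so Na ion is reduced (cathode) and Li is oxidized (anode).
E°cell = E°(cathode) − E°(anode) = −2.70 − (−3.03) = +0.33 V.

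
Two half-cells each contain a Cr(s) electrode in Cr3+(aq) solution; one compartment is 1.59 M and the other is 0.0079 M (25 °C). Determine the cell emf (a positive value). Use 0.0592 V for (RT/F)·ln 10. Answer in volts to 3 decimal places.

0.045 V

For a concentration cell E°cell = 0, since both electrodes use the same couple.
The compartment with the higher Cr3+(aq) concentration (1.59 M) acts as the cathode; ions are reduced there and produced at the dilute (0.0079 M) anode.
With n = 3, Ecell = −(0.0592/3)·log([dilute]/[conc]) = −(0.0592/3)·log(0.0079/1.59) = +0.045 V.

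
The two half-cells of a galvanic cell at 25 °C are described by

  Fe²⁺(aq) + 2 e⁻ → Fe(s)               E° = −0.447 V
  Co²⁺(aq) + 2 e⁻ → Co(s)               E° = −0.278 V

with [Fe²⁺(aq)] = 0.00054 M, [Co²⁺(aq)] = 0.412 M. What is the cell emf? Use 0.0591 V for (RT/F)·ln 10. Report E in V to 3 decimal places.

Since E°(Co²⁺/Co) > E°(Fe²⁺/Fe), Co²⁺/Co serves as the cathode.
The standard potential is −0.278 − (−0.447) = +0.169 V and the balanced reaction transfers n = 2 electrons.
Balancing gives Co²⁺(aq) + Fe(s) → Co(s) + Fe²⁺(aq); hence Q = [Fe²⁺(aq)] / [Co²⁺(aq)] = 0.00131 (log Q = −2.883).
E = E° − (0.0591/n)·log Q = +0.169 − (0.0591/2)(−2.883) = +0.254 V.

+0.254 V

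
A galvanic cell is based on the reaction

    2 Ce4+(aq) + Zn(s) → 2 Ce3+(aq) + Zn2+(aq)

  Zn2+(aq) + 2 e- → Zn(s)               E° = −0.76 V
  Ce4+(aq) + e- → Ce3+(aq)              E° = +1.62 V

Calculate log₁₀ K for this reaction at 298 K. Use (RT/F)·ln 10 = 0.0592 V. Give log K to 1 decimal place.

log K = 80.4

The Ce⁴⁺/Ce³⁺ couple is reduced (cathode); E°cell = +1.62 − (−0.76) = +2.38 V with n = 2.
At equilibrium E = 0, so log K = nE°cell / 0.0592 = (2)(+2.38) / 0.0592 = 80.4.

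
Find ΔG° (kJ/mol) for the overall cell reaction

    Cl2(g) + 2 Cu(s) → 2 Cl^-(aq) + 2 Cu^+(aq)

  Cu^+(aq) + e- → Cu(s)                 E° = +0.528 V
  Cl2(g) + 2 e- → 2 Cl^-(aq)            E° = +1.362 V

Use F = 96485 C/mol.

−161 kJ/mol

In the reaction as written Cl2(g) is reduced, so the Cl₂/Cl⁻ couple is the cathode and Cu⁺/Cu is the anode.
E°cell = +1.362 − (+0.528) = +0.834 V; balancing electrons gives n = 2.
ΔG° = −nFE°cell = −(2)(96485)(+0.834) J/mol = −161 kJ/mol.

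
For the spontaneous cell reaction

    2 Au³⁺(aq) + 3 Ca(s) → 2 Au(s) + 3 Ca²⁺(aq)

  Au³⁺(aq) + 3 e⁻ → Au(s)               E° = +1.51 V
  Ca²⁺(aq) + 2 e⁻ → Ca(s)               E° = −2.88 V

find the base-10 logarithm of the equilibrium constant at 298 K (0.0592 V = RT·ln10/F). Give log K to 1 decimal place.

The Au³⁺/Au couple is reduced (cathode); E°cell = +1.51 − (−2.88) = +4.39 V with n = 6.
At equilibrium E = 0, so log K = nE°cell / 0.0592 = (6)(+4.39) / 0.0592 = 444.9.

log K = 444.9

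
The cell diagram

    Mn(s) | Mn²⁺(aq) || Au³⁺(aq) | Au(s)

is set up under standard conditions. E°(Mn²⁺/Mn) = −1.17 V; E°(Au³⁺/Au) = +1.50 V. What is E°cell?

By convention the left-hand electrode in cell notation is the anode (oxidation) and the right-hand electrode is the cathode (reduction).
E°cell = E°(right) − E°(left) = +1.50 − (−1.17) = +2.67 V.

+2.67 V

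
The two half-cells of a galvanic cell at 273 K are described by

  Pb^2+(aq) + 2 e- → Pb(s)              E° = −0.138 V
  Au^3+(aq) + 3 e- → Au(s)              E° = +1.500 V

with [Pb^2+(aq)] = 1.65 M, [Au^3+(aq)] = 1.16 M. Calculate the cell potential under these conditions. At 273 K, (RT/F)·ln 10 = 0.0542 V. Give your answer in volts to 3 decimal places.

+1.633 V

Since E°(Au³⁺/Au) > E°(Pb²⁺/Pb), Au³⁺/Au serves as the cathode.
E°cell = E°cat − E°an = +1.500 − (−0.138) = +1.638 V; n = 6.
The balanced reaction is 2 Au^3+(aq) + 3 Pb(s) → 2 Au(s) + 3 Pb^2+(aq), so Q = [Pb^2+(aq)]^3 / [Au^3+(aq)]^2 = 3.34 and log Q = 0.524.
E = E° − (0.0542/n)·log Q = +1.638 − (0.0542/6)(0.524) = +1.633 V.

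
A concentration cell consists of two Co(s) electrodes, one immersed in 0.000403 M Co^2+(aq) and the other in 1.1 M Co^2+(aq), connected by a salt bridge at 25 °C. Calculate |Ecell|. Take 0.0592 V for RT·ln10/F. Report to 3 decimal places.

For a concentration cell E°cell = 0, since both electrodes use the same couple.
The compartment with the higher Co^2+(aq) concentration (1.1 M) acts as the cathode; ions are reduced there and produced at the dilute (0.000403 M) anode.
With n = 2, Ecell = −(0.0592/2)·log([dilute]/[conc]) = −(0.0592/2)·log(0.000403/1.1) = +0.102 V.

0.102 V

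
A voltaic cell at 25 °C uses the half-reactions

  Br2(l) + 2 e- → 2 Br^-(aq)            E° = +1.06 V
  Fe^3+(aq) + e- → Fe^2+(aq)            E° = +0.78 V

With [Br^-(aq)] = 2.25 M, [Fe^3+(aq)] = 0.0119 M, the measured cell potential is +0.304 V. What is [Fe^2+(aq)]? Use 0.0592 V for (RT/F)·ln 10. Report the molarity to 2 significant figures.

0.068 M

The Br₂/Br⁻ couple has the larger reduction potential, so it is the cathode: E°cell = +1.06 − (+0.78) = +0.28 V and n = 2.
Since E = E° − (0.0592/n)·log Q, log Q = n(E° − E)/0.0592 = −0.811.
The balanced reaction is Br2(l) + 2 Fe^2+(aq) → 2 Br^-(aq) + 2 Fe^3+(aq), so Q = ([Br^-(aq)]^2·[Fe^3+(aq)]^2) / [Fe^2+(aq)]^2.
Isolating [Fe^2+(aq)] in Q = 10^{−0.811} yields log [Fe^2+(aq)] = −1.167, i.e. 0.068 M.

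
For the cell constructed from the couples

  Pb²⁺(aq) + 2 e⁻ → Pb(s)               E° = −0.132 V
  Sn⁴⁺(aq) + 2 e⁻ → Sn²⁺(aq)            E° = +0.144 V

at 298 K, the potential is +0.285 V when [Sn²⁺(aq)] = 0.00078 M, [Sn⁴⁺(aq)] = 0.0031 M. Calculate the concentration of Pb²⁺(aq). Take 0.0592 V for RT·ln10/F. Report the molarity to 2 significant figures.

2.0 M

With Sn⁴⁺/Sn²⁺ at the cathode and Pb²⁺/Pb at the anode, E°cell = +0.144 − (−0.132) = +0.276 V (n = 2).
Rearranging E = E° − (0.0592/n)·log Q gives log Q = 2(+0.276 − (+0.285))/0.0592 = −0.304.
Balancing electrons gives Sn⁴⁺(aq) + Pb(s) → Sn²⁺(aq) + Pb²⁺(aq); thus Q = ([Sn²⁺(aq)]·[Pb²⁺(aq)]) / [Sn⁴⁺(aq)].
Substituting the known concentrations and solving, log [Pb²⁺(aq)] = 0.295 and [Pb²⁺(aq)] = 2.0 M.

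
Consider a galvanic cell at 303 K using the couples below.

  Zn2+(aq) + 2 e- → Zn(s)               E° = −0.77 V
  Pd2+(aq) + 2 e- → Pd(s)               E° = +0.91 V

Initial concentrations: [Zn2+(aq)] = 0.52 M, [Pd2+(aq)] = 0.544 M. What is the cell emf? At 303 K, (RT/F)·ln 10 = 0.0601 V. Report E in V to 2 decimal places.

+1.68 V

The Pd²⁺/Pd couple has the more positive E°, so it is the cathode; Zn²⁺/Zn is the anode.
The standard potential is +0.91 − (−0.77) = +1.68 V and the balanced reaction transfers n = 2 electrons.
Balancing gives Pd2+(aq) + Zn(s) → Pd(s) + Zn2+(aq); hence Q = [Zn2+(aq)] / [Pd2+(aq)] = 0.956 (log Q = −0.020).
E = E° − (0.0601/n)·log Q = +1.68 − (0.0601/2)(−0.020) = +1.68 V.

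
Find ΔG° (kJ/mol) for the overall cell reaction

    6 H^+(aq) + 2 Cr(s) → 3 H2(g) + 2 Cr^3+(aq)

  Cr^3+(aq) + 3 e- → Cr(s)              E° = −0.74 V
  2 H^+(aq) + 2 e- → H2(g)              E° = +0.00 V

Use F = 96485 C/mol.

In the reaction as written H^+(aq) is reduced, so the 2H⁺/H₂ couple is the cathode and Cr³⁺/Cr is the anode.
E°cell = +0.00 − (−0.74) = +0.74 V; balancing electrons gives n = 6.
ΔG° = −nFE°cell = −(6)(96485)(+0.74) J/mol = −428 kJ/mol.

−428 kJ/mol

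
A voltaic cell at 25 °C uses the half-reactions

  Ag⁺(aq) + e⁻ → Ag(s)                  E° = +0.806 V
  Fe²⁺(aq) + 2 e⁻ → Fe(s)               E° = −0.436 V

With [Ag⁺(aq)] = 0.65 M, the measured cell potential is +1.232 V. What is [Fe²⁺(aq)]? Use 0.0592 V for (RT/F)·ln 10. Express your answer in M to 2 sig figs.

The Ag⁺/Ag couple has the larger reduction potential, so it is the cathode: E°cell = +0.806 − (−0.436) = +1.242 V and n = 2.
From the Nernst equation, log Q = n(E° − E)/0.0592 = 2·(+1.242 − (+1.232))/0.0592 = 0.338.
For 2 Ag⁺(aq) + Fe(s) → 2 Ag(s) + Fe²⁺(aq), the reaction quotient is Q = [Fe²⁺(aq)] / [Ag⁺(aq)]^2.
Isolating [Fe²⁺(aq)] in Q = 10^{0.338} yields log [Fe²⁺(aq)] = −0.036, i.e. 0.92 M.

0.92 M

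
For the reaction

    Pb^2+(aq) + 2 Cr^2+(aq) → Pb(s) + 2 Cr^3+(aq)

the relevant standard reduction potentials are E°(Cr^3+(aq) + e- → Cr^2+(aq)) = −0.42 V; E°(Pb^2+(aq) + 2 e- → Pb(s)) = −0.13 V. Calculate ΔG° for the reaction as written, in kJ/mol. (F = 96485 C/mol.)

In the reaction as written Pb^2+(aq) is reduced, so the Pb²⁺/Pb couple is the cathode and Cr³⁺/Cr²⁺ is the anode.
E°cell = −0.13 − (−0.42) = +0.29 V; balancing electrons gives n = 2.
ΔG° = −nFE°cell = −(2)(96485)(+0.29) J/mol = −56.0 kJ/mol.

−56.0 kJ/mol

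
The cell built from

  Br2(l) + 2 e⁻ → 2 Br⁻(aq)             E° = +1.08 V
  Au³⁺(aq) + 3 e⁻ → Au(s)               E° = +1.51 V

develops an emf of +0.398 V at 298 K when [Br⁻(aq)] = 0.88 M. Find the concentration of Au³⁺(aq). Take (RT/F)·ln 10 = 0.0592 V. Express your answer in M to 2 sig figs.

With Au³⁺/Au at the cathode and Br₂/Br⁻ at the anode, E°cell = +1.51 − (+1.08) = +0.43 V (n = 6).
Since E = E° − (0.0592/n)·log Q, log Q = n(E° − E)/0.0592 = 3.243.
Balancing electrons gives 2 Au³⁺(aq) + 6 Br⁻(aq) → 2 Au(s) + 3 Br2(l); thus Q = 1 / ([Au³⁺(aq)]^2·[Br⁻(aq)]^6).
Isolating [Au³⁺(aq)] in Q = 10^{3.243} yields log [Au³⁺(aq)] = −1.455, i.e. 0.035 M.

0.035 M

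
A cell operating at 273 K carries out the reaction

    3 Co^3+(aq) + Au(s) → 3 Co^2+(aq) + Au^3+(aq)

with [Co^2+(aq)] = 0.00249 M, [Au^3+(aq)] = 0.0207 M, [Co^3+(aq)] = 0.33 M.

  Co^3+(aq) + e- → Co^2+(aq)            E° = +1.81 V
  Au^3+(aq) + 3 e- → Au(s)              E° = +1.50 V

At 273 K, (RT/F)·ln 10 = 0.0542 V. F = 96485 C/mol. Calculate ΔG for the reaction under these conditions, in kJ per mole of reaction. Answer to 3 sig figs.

With Co³⁺/Co²⁺ reduced at the cathode, E°cell = +1.81 − (+1.50) = +0.31 V and n = 3.
Here Q = ([Co^2+(aq)]^3·[Au^3+(aq)]) / [Co^3+(aq)]^3 = 8.89×10^−9 (log Q = −8.051), giving E = +0.31 − (0.0542/3)·(−8.051) = +0.4555 V.
Finally ΔG = −nFE = −(3)(96485 C/mol)(+0.4555 V) = −132 kJ/mol.

−132 kJ/mol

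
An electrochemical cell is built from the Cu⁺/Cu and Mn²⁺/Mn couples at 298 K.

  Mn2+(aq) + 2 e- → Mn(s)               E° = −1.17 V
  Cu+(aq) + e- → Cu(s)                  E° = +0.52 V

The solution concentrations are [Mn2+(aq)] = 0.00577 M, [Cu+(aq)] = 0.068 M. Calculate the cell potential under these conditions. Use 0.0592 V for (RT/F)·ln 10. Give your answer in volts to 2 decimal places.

+1.69 V

Cu⁺/Cu is reduced (cathode, E° = +0.52 V) and Mn²⁺/Mn is oxidized (anode).
E°cell = E°cat − E°an = +0.52 − (−1.17) = +1.69 V; n = 2.
Balancing gives 2 Cu+(aq) + Mn(s) → 2 Cu(s) + Mn2+(aq); hence Q = [Mn2+(aq)] / [Cu+(aq)]^2 = 1.25 (log Q = 0.096).
By the Nernst equation, E = +1.69 − (0.0592/2)·(0.096) = +1.69 V.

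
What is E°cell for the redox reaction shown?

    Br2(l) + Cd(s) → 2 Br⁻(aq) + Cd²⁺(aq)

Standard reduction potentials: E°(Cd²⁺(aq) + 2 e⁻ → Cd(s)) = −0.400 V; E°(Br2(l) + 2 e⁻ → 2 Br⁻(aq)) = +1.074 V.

In the reaction as written, Br2(l) is reduced (cathode) and Cd²⁺(aq) is produced by oxidation at the anode.
E°cell = E°(cathode) − E°(anode) = +1.074 − (−0.400) = +1.474 V.

+1.474 V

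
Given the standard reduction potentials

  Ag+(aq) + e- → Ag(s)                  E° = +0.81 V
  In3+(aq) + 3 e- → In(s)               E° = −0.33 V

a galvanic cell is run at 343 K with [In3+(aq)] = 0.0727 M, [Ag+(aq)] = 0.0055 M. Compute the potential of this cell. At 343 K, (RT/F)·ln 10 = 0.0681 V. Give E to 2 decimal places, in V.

Since E°(Ag⁺/Ag) > E°(In³⁺/In), Ag⁺/Ag serves as the cathode.
E°cell = +0.81 − (−0.33) = +1.14 V, with n = 3 electrons transferred.
The balanced reaction is 3 Ag+(aq) + In(s) → 3 Ag(s) + In3+(aq), so Q = [In3+(aq)] / [Ag+(aq)]^3 = 4.37×10^5 and log Q = 5.640.
By the Nernst equation, E = +1.14 − (0.0681/3)·(5.640) = +1.01 V.

+1.01 V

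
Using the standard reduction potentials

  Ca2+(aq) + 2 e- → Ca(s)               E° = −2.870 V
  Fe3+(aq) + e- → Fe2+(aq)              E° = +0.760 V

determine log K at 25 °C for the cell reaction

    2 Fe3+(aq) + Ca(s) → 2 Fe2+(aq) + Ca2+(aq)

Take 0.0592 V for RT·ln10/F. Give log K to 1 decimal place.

The Fe³⁺/Fe²⁺ couple is reduced (cathode); E°cell = +0.760 − (−2.870) = +3.630 V with n = 2.
At equilibrium E = 0, so log K = nE°cell / 0.0592 = (2)(+3.630) / 0.0592 = 122.6.

log K = 122.6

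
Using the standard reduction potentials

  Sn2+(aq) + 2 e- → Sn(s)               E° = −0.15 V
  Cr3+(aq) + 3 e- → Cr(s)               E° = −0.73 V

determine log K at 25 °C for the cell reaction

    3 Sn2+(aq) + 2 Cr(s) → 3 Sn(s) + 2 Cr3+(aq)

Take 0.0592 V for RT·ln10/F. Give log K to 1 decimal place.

The Sn²⁺/Sn couple is reduced (cathode); E°cell = −0.15 − (−0.73) = +0.58 V with n = 6.
At equilibrium E = 0, so log K = nE°cell / 0.0592 = (6)(+0.58) / 0.0592 = 58.8.

log K = 58.8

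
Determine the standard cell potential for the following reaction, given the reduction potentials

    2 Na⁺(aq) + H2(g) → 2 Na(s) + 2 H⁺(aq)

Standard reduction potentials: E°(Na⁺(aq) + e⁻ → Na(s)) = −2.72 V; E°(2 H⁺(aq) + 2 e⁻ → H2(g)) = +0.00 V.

In the reaction as written, Na⁺(aq) is reduced (cathode) and H⁺(aq) is produced by oxidation at the anode.
E°cell = E°(cathode) − E°(anode) = −2.72 − (+0.00) = −2.72 V.

−2.72 V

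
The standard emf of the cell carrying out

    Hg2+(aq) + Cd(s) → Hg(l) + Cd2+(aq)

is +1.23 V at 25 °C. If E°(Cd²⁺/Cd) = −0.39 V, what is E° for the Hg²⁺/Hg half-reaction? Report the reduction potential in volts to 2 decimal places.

In the reaction as written the Hg²⁺/Hg couple is reduced (cathode) and Cd²⁺/Cd is oxidized (anode), so E°cell = E°(Hg²⁺/Hg) − E°(Cd²⁺/Cd).
E°(Hg²⁺/Hg) = E°cell + E°(anode) = +1.23 + (−0.39) = +0.84 V.

+0.84 V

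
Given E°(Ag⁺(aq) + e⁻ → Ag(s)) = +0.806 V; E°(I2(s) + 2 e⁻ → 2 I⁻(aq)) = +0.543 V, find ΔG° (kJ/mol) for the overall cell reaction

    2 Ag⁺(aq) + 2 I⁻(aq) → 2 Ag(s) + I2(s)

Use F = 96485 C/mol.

−50.8 kJ/mol

In the reaction as written Ag⁺(aq) is reduced, so the Ag⁺/Ag couple is the cathode and I₂/I⁻ is the anode.
E°cell = +0.806 − (+0.543) = +0.263 V; balancing electrons gives n = 2.
ΔG° = −nFE°cell = −(2)(96485)(+0.263) J/mol = −50.8 kJ/mol.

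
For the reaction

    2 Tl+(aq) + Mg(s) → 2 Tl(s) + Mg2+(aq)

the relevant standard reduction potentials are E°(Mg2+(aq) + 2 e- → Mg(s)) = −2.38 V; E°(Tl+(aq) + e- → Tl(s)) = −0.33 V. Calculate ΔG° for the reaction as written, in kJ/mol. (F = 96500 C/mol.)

In the reaction as written Tl+(aq) is reduced, so the Tl⁺/Tl couple is the cathode and Mg²⁺/Mg is the anode.
E°cell = −0.33 − (−2.38) = +2.05 V; balancing electrons gives n = 2.
ΔG° = −nFE°cell = −(2)(96500)(+2.05) J/mol = −396 kJ/mol.

−396 kJ/mol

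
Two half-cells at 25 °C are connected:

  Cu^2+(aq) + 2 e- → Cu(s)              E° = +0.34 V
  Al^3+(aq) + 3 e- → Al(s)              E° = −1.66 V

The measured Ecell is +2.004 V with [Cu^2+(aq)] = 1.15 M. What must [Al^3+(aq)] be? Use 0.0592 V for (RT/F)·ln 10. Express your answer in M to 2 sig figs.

0.77 M

With Cu²⁺/Cu at the cathode and Al³⁺/Al at the anode, E°cell = +0.34 − (−1.66) = +2.00 V (n = 6).
Since E = E° − (0.0592/n)·log Q, log Q = n(E° − E)/0.0592 = −0.405.
Balancing electrons gives 3 Cu^2+(aq) + 2 Al(s) → 3 Cu(s) + 2 Al^3+(aq); thus Q = [Al^3+(aq)]^2 / [Cu^2+(aq)]^3.
Isolating [Al^3+(aq)] in Q = 10^{−0.405} yields log [Al^3+(aq)] = −0.111, i.e. 0.77 M.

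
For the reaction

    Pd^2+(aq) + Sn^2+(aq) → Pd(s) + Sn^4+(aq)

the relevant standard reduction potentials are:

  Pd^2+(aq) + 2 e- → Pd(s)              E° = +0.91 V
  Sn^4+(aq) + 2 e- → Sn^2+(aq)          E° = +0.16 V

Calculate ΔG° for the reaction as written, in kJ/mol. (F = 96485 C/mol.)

−145 kJ/mol

In the reaction as written Pd^2+(aq) is reduced, so the Pd²⁺/Pd couple is the cathode and Sn⁴⁺/Sn²⁺ is the anode.
E°cell = +0.91 − (+0.16) = +0.75 V; balancing electrons gives n = 2.
ΔG° = −nFE°cell = −(2)(96485)(+0.75) J/mol = −145 kJ/mol.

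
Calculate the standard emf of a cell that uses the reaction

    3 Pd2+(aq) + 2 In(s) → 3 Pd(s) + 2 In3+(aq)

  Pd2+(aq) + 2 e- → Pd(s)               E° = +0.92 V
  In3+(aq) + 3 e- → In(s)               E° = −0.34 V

Pd2+(aq) gains electrons, so the Pd²⁺/Pd couple is the cathode; the In³⁺/In couple is the anode.
E°cell = E°(cathode) − E°(anode) = +0.92 − (−0.34) = +1.26 V.

+1.26 V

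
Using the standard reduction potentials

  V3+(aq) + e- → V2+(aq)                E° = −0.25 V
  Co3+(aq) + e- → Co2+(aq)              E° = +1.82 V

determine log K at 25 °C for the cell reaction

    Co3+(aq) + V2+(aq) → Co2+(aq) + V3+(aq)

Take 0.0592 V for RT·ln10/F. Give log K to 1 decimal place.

The Co³⁺/Co²⁺ couple is reduced (cathode); E°cell = +1.82 − (−0.25) = +2.07 V with n = 1.
At equilibrium E = 0, so log K = nE°cell / 0.0592 = (1)(+2.07) / 0.0592 = 35.0.

log K = 35.0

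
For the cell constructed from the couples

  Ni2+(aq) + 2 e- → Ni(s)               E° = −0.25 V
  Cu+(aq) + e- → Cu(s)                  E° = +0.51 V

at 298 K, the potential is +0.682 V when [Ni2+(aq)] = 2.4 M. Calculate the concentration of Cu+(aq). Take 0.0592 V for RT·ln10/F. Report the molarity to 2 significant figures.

0.075 M

With Cu⁺/Cu at the cathode and Ni²⁺/Ni at the anode, E°cell = +0.51 − (−0.25) = +0.76 V (n = 2).
From the Nernst equation, log Q = n(E° − E)/0.0592 = 2·(+0.76 − (+0.682))/0.0592 = 2.635.
Balancing electrons gives 2 Cu+(aq) + Ni(s) → 2 Cu(s) + Ni2+(aq); thus Q = [Ni2+(aq)] / [Cu+(aq)]^2.
Isolating [Cu+(aq)] in Q = 10^{2.635} yields log [Cu+(aq)] = −1.127, i.e. 0.075 M.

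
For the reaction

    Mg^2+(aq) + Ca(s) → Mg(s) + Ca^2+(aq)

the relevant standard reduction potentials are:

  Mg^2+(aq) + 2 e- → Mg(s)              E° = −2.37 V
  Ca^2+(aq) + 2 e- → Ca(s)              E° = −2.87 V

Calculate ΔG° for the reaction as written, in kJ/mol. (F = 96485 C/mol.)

−96.5 kJ/mol

In the reaction as written Mg^2+(aq) is reduced, so the Mg²⁺/Mg couple is the cathode and Ca²⁺/Ca is the anode.
E°cell = −2.37 − (−2.87) = +0.50 V; balancing electrons gives n = 2.
ΔG° = −nFE°cell = −(2)(96485)(+0.50) J/mol = −96.5 kJ/mol.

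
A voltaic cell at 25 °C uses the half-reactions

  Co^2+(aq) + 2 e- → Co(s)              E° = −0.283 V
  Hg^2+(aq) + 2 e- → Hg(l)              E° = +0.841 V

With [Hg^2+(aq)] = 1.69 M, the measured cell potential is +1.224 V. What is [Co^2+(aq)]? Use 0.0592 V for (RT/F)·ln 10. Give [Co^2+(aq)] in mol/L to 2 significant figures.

Hg²⁺/Hg is the cathode (higher E°); E°cell = +0.841 − (−0.283) = +1.124 V with n = 2.
Rearranging E = E° − (0.0592/n)·log Q gives log Q = 2(+1.124 − (+1.224))/0.0592 = −3.378.
Balancing electrons gives Hg^2+(aq) + Co(s) → Hg(l) + Co^2+(aq); thus Q = [Co^2+(aq)] / [Hg^2+(aq)].
Solving for the unknown gives log [Co^2+(aq)] = −3.150, so [Co^2+(aq)] ≈ 0.00071 M.

0.00071 M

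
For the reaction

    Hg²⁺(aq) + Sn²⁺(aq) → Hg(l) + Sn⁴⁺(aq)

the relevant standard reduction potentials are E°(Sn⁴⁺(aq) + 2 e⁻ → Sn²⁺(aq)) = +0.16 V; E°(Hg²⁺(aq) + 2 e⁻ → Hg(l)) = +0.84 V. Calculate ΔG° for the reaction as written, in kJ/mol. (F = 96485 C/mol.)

−131 kJ/mol

In the reaction as written Hg²⁺(aq) is reduced, so the Hg²⁺/Hg couple is the cathode and Sn⁴⁺/Sn²⁺ is the anode.
E°cell = +0.84 − (+0.16) = +0.68 V; balancing electrons gives n = 2.
ΔG° = −nFE°cell = −(2)(96485)(+0.68) J/mol = −131 kJ/mol.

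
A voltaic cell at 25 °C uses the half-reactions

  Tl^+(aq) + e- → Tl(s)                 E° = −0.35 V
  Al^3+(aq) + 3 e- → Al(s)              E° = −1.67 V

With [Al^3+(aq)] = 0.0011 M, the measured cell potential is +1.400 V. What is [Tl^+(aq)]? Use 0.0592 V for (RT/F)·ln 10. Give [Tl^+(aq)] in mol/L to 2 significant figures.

The Tl⁺/Tl couple has the larger reduction potential, so it is the cathode: E°cell = −0.35 − (−1.67) = +1.32 V and n = 3.
Since E = E° − (0.0592/n)·log Q, log Q = n(E° − E)/0.0592 = −4.054.
The balanced reaction is 3 Tl^+(aq) + Al(s) → 3 Tl(s) + Al^3+(aq), so Q = [Al^3+(aq)] / [Tl^+(aq)]^3.
Solving for the unknown gives log [Tl^+(aq)] = 0.365, so [Tl^+(aq)] ≈ 2.3 M.

2.3 M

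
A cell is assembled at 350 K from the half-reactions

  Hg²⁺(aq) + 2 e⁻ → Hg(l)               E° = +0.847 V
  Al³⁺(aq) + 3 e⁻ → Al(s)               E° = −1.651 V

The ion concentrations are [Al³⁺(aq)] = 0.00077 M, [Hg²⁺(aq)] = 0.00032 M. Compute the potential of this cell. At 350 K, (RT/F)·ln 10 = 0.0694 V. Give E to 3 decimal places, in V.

Hg²⁺/Hg is reduced (cathode, E° = +0.847 V) and Al³⁺/Al is oxidized (anode).
E°cell = E°cat − E°an = +0.847 − (−1.651) = +2.498 V; n = 6.
Balancing gives 3 Hg²⁺(aq) + 2 Al(s) → 3 Hg(l) + 2 Al³⁺(aq); hence Q = [Al³⁺(aq)]^2 / [Hg²⁺(aq)]^3 = 1.81×10^4 (log Q = 4.258).
Applying E = E° − (RT ln10/nF)·log Q gives +2.498 − (0.0694/6)(4.258) = +2.449 V.

+2.449 V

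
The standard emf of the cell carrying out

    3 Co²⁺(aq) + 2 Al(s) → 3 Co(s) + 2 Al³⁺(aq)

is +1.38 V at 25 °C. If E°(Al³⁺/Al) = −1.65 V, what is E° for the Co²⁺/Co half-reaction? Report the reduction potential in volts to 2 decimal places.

−0.27 V

In the reaction as written the Co²⁺/Co couple is reduced (cathode) and Al³⁺/Al is oxidized (anode), so E°cell = E°(Co²⁺/Co) − E°(Al³⁺/Al).
E°(Co²⁺/Co) = E°cell + E°(anode) = +1.38 + (−1.65) = −0.27 V.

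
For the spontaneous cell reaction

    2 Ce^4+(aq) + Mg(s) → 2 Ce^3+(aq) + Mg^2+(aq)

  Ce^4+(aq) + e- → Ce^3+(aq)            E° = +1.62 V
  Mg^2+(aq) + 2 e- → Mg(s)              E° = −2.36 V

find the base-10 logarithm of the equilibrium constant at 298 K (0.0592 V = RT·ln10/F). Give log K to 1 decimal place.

The Ce⁴⁺/Ce³⁺ couple is reduced (cathode); E°cell = +1.62 − (−2.36) = +3.98 V with n = 2.
At equilibrium E = 0, so log K = nE°cell / 0.0592 = (2)(+3.98) / 0.0592 = 134.5.

log K = 134.5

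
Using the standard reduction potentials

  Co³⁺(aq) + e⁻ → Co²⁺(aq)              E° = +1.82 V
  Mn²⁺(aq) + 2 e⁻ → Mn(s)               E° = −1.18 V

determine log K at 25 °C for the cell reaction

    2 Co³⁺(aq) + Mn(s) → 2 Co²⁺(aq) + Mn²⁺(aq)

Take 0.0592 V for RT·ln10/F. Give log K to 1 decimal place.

The Co³⁺/Co²⁺ couple is reduced (cathode); E°cell = +1.82 − (−1.18) = +3.00 V with n = 2.
At equilibrium E = 0, so log K = nE°cell / 0.0592 = (2)(+3.00) / 0.0592 = 101.4.

log K = 101.4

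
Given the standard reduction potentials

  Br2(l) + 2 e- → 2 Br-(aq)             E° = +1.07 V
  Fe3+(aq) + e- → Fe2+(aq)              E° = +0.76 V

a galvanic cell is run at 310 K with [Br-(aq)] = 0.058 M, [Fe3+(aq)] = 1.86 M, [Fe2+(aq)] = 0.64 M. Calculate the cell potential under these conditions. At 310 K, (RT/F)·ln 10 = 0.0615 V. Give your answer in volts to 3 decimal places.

+0.358 V

Br₂/Br⁻ is reduced (cathode, E° = +1.07 V) and Fe³⁺/Fe²⁺ is oxidized (anode).
The standard potential is +1.07 − (+0.76) = +0.31 V and the balanced reaction transfers n = 2 electrons.
The balanced reaction is Br2(l) + 2 Fe2+(aq) → 2 Br-(aq) + 2 Fe3+(aq), so Q = ([Br-(aq)]^2·[Fe3+(aq)]^2) / [Fe2+(aq)]^2 = 0.0284 and log Q = −1.546.
Applying E = E° − (RT ln10/nF)·log Q gives +0.31 − (0.0615/2)(−1.546) = +0.358 V.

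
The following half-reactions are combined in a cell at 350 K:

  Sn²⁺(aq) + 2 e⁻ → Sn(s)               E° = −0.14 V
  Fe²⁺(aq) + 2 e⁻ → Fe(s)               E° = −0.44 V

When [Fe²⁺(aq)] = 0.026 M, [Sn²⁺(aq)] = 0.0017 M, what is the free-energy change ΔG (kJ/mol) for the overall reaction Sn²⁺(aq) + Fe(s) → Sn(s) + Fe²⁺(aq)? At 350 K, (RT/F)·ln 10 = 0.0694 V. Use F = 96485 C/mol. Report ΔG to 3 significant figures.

E°cell = −0.14 − (−0.44) = +0.30 V; the balanced reaction transfers n = 2 electrons.
Here Q = [Fe²⁺(aq)] / [Sn²⁺(aq)] = 15.3 (log Q = 1.185), giving E = +0.30 − (0.0694/2)·(1.185) = +0.2589 V.
Finally ΔG = −nFE = −(2)(96485 C/mol)(+0.2589 V) = −50.0 kJ/mol.

−50.0 kJ/mol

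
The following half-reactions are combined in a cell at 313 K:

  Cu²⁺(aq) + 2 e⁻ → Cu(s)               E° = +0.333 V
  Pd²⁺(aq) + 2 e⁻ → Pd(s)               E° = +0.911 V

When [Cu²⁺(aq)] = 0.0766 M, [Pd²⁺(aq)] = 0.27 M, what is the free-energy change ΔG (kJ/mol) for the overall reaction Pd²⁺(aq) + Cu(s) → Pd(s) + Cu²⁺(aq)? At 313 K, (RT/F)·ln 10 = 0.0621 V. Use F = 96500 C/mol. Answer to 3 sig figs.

E°cell = +0.911 − (+0.333) = +0.578 V; the balanced reaction transfers n = 2 electrons.
Q = [Cu²⁺(aq)] / [Pd²⁺(aq)] = 0.284, so log Q = −0.547 and E = +0.578 − (0.0621/2)(−0.547) = +0.5950 V.
Then ΔG = −nFE = −2 × 96500 × +0.5950 J/mol = −115 kJ/mol.

−115 kJ/mol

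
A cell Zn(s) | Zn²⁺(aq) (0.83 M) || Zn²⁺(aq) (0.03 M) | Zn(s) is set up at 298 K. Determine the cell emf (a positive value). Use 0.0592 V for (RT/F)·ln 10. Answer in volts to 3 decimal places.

0.043 V

For a concentration cell E°cell = 0, since both electrodes use the same couple.
The compartment with the higher Zn²⁺(aq) concentration (0.83 M) acts as the cathode; ions are reduced there and produced at the dilute (0.03 M) anode.
With n = 2, Ecell = −(0.0592/2)·log([dilute]/[conc]) = −(0.0592/2)·log(0.03/0.83) = +0.043 V.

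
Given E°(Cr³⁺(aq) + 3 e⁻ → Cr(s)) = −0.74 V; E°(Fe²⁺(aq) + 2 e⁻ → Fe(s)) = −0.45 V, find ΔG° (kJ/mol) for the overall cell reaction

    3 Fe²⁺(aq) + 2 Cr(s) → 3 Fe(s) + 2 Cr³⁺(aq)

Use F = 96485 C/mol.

In the reaction as written Fe²⁺(aq) is reduced, so the Fe²⁺/Fe couple is the cathode and Cr³⁺/Cr is the anode.
E°cell = −0.45 − (−0.74) = +0.29 V; balancing electrons gives n = 6.
ΔG° = −nFE°cell = −(6)(96485)(+0.29) J/mol = −168 kJ/mol.

−168 kJ/mol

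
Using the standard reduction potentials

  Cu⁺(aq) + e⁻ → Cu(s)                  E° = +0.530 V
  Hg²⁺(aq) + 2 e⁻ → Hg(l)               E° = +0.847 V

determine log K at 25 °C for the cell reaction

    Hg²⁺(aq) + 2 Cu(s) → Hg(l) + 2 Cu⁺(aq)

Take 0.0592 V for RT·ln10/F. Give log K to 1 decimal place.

log K = 10.7

The Hg²⁺/Hg couple is reduced (cathode); E°cell = +0.847 − (+0.530) = +0.317 V with n = 2.
At equilibrium E = 0, so log K = nE°cell / 0.0592 = (2)(+0.317) / 0.0592 = 10.7.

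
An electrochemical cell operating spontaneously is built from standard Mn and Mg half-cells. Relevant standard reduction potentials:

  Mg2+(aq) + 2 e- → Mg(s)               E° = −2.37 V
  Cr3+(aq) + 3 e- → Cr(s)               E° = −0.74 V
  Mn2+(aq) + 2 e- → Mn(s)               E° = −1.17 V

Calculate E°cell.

+1.20 V

Of the two couples in this cell, the one with the more positive reduction potential is reduced at the cathode: here that is Mn²⁺/Mn (−1.17 V); Mg²⁺/Mg (−2.37 V) is the anode.
E°cell = E°(cathode) − E°(anode) = −1.17 − (−2.37) = +1.20 V.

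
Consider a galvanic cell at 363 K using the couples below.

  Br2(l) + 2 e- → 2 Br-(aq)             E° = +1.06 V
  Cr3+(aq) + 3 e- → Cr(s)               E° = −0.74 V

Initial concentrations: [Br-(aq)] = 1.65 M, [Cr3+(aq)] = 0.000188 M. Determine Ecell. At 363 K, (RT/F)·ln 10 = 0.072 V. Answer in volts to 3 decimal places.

+1.874 V

Br₂/Br⁻ is reduced (cathode, E° = +1.06 V) and Cr³⁺/Cr is oxidized (anode).
E°cell = +1.06 − (−0.74) = +1.80 V, with n = 6 electrons transferred.
Balancing gives 3 Br2(l) + 2 Cr(s) → 6 Br-(aq) + 2 Cr3+(aq); hence Q = [Br-(aq)]^6·[Cr3+(aq)]^2 = 7.13×10^−7 (log Q = −6.147).
Applying E = E° − (RT ln10/nF)·log Q gives +1.80 − (0.072/6)(−6.147) = +1.874 V.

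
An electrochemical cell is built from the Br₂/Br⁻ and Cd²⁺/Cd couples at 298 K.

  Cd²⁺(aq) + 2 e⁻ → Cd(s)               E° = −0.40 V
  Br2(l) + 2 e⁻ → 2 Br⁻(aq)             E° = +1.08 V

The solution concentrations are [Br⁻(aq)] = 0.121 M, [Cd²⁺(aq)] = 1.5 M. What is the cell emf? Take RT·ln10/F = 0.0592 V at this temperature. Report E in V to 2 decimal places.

+1.53 V

The Br₂/Br⁻ couple has the more positive E°, so it is the cathode; Cd²⁺/Cd is the anode.
E°cell = E°cat − E°an = +1.08 − (−0.40) = +1.48 V; n = 2.
For the overall reaction Br2(l) + Cd(s) → 2 Br⁻(aq) + Cd²⁺(aq), Q = [Br⁻(aq)]^2·[Cd²⁺(aq)] = 0.022, giving log Q = −1.658.
Applying E = E° − (RT ln10/nF)·log Q gives +1.48 − (0.0592/2)(−1.658) = +1.53 V.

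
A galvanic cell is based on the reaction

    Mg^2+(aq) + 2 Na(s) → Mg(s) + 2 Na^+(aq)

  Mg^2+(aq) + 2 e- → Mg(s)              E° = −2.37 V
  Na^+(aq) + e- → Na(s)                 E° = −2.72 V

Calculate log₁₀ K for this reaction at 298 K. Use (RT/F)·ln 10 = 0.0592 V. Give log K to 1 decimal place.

The Mg²⁺/Mg couple is reduced (cathode); E°cell = −2.37 − (−2.72) = +0.35 V with n = 2.
At equilibrium E = 0, so log K = nE°cell / 0.0592 = (2)(+0.35) / 0.0592 = 11.8.

log K = 11.8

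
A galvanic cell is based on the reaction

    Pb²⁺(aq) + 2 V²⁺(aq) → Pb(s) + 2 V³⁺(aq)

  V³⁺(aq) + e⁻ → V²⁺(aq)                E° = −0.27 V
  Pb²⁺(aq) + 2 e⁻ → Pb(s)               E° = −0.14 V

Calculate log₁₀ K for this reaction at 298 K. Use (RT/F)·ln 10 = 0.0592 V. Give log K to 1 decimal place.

The Pb²⁺/Pb couple is reduced (cathode); E°cell = −0.14 − (−0.27) = +0.13 V with n = 2.
At equilibrium E = 0, so log K = nE°cell / 0.0592 = (2)(+0.13) / 0.0592 = 4.4.

log K = 4.4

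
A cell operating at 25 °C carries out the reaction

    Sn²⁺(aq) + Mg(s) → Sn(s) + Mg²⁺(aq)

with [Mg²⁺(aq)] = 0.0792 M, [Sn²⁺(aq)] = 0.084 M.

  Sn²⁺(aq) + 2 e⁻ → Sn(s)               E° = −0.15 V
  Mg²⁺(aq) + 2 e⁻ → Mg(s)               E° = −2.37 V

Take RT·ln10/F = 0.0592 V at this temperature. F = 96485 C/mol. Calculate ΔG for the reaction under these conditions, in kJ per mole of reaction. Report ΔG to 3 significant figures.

−429 kJ/mol

E°cell = −0.15 − (−2.37) = +2.22 V; the balanced reaction transfers n = 2 electrons.
Q = [Mg²⁺(aq)] / [Sn²⁺(aq)] = 0.943, so log Q = −0.026 and E = +2.22 − (0.0592/2)(−0.026) = +2.2208 V.
Finally ΔG = −nFE = −(2)(96485 C/mol)(+2.2208 V) = −429 kJ/mol.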